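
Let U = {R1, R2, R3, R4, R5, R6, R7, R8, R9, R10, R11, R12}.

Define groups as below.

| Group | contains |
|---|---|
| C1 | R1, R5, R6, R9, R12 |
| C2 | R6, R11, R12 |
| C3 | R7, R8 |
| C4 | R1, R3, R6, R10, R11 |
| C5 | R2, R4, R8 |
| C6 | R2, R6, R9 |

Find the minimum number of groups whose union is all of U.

C1, C3, C4, and C5 cover everything between them: the union {R1, R2, R3, R4, R5, R6, R7, R8, R9, R10, R11, R12} is all of U.
Only C4 contains R3, so C4 is forced; the remaining 7 points need at least 3 more groups (each remaining group adds at most 3) — so at least 4 groups are needed, and 4 is optimal.

4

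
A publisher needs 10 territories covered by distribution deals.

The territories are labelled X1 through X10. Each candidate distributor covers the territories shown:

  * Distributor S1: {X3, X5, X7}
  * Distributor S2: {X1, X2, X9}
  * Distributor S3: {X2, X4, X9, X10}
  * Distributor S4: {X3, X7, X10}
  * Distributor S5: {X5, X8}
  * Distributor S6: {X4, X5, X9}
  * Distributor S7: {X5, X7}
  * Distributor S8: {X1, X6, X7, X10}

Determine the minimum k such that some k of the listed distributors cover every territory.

4

S1 and S3 and S5 and S8 together: S1 ∪ S3 ∪ S5 ∪ S8 = {X1, X2, X3, X4, X5, X6, X7, X8, X9, X10} — every territory is covered.
No 3 of the 8 distributors cover everything (all 56 combinations miss at least one territory), so 4 is optimal.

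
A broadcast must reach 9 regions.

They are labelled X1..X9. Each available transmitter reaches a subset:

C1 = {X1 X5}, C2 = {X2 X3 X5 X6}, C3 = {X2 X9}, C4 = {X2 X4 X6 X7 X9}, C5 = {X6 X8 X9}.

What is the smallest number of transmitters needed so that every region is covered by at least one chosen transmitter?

4

Take {C1, C2, C4, C5}. Their union is {X1, X2, X3, X4, X5, X6, X7, X8, X9}, which is all 9 regions.
No 3 of the 5 transmitters cover everything (all 10 combinations miss at least one region), so 4 is optimal.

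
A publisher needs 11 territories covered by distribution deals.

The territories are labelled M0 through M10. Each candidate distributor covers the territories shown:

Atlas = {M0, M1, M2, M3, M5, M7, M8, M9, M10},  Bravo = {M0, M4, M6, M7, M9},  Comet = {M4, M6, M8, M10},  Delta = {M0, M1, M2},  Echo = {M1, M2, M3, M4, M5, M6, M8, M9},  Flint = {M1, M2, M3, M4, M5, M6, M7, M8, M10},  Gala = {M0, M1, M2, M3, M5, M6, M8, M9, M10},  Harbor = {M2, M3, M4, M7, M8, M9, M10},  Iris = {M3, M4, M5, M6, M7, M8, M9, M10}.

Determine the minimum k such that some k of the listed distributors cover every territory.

2

Atlas and Bravo together: Atlas ∪ Bravo = {M0, M1, M2, M3, M4, M5, M6, M7, M8, M9, M10} — every territory is covered.
No single distributor has all 11 territories (the largest, Atlas, has 9), so 2 is optimal.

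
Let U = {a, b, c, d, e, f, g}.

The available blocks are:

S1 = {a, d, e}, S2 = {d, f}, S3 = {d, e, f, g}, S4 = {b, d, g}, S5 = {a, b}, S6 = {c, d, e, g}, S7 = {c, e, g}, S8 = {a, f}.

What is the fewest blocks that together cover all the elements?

3

Take {S4, S6, S8}. Their union is {a, b, c, d, e, f, g}, which is all 7 elements.
No 2 of the 8 blocks cover everything (all 28 combinations miss at least one element), so 3 is optimal.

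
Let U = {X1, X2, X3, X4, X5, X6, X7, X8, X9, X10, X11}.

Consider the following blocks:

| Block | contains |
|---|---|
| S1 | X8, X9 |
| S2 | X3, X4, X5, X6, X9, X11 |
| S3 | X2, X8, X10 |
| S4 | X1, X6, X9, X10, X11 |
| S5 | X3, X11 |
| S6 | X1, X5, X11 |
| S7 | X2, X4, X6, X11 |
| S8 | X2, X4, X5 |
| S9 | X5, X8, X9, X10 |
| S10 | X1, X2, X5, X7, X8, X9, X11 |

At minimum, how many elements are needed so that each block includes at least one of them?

3

The 3 elements {X4, X8, X11} hit every block.
The blocks S1, S5, S8 are pairwise disjoint, so any hitting set needs a separate element for each — at least 3. Hence 3 is optimal.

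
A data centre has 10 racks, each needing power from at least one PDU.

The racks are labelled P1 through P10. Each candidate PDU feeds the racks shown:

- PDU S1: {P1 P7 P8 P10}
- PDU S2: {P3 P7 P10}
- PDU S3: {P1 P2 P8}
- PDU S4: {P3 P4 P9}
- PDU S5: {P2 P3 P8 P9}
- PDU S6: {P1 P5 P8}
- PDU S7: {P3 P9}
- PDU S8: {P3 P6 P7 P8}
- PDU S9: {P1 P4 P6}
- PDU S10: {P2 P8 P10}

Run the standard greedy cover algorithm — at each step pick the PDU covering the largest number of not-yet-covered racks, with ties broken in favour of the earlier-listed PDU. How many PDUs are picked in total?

Greedy: pick S1 (covers 4 new) → pick S4 (covers 3 new) → pick S3 (covers 1 new) → pick S6 (covers 1 new) → pick S8 (covers 1 new). Total picks: 5.
(The true minimum cover uses only 4 PDUs, so greedy is not optimal here.)

5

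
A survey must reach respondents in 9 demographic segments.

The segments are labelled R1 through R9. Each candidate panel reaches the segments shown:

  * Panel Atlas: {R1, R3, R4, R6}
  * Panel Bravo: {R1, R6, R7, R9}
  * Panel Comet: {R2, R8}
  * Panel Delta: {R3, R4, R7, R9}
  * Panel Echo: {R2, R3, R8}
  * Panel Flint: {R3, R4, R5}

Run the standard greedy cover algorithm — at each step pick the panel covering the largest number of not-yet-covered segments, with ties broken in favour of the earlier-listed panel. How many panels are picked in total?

Greedy: pick Atlas (covers 4 new) → pick Bravo (covers 2 new) → pick Comet (covers 2 new) → pick Flint (covers 1 new). Total picks: 4.
(The true minimum cover uses only 3 panels, so greedy is not optimal here.)

4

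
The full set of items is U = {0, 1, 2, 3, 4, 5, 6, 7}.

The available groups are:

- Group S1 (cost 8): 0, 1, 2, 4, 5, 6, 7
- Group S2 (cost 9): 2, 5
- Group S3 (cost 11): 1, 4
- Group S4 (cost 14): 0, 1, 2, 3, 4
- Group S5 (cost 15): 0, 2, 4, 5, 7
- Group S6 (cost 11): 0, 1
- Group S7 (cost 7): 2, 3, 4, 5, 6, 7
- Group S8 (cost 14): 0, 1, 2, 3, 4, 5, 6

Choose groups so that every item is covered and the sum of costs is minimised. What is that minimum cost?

15

S1, S7 together cover every item (S1 ∪ S7 = {0, 1, 2, 3, 4, 5, 6, 7}); total cost 8 + 7 = 15.
No covering selection has total cost below 15.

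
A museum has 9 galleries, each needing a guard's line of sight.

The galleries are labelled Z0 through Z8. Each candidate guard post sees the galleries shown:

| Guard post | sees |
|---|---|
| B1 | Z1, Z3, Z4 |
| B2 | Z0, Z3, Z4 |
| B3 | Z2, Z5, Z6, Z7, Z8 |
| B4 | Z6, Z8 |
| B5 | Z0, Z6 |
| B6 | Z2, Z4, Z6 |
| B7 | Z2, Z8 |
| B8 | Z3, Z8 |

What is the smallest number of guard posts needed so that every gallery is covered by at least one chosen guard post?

3

Take {B1, B3, B5}. Their union is {Z0, Z1, Z2, Z3, Z4, Z5, Z6, Z7, Z8}, which is all 9 galleries.
Only B1 contains Z1, so B1 is forced; the remaining 6 galleries need at least 2 more guard posts (each remaining guard post adds at most 5) — so at least 3 guard posts are needed, and 3 is optimal.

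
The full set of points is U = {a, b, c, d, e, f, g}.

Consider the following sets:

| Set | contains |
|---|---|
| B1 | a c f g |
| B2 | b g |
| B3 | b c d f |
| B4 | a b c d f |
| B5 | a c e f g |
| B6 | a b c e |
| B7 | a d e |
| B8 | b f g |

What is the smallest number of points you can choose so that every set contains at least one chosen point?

Take H = {a, b}. Each listed set contains at least one of these, so H is a hitting set of size 2.
The sets B7, B8 are pairwise disjoint, so any hitting set needs a separate point for each — at least 2. Hence 2 is optimal.

2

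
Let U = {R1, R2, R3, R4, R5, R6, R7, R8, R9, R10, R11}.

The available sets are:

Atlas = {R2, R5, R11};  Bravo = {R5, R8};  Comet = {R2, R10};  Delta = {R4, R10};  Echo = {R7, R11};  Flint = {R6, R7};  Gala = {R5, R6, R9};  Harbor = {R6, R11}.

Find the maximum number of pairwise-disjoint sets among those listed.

3

Bravo, Delta, Harbor are pairwise disjoint (Bravo={R5,R8}; Delta={R4,R10}; Harbor={R6,R11}).
Every remaining set overlaps one of these, and no 4 of the listed sets are pairwise disjoint, so 3 is the maximum.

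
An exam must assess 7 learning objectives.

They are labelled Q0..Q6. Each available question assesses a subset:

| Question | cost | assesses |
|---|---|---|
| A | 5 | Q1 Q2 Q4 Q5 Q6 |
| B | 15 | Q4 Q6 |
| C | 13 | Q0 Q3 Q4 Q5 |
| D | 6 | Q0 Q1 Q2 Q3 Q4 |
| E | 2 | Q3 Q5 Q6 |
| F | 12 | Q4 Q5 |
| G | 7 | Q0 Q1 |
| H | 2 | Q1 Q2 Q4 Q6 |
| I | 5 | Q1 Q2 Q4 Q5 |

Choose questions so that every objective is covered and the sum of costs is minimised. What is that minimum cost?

8

D, E together cover every objective (D ∪ E = {Q0, Q1, Q2, Q3, Q4, Q5, Q6}); total cost 6 + 2 = 8.
The greedy pick H, E, D costs 10; no covering selection beats 8.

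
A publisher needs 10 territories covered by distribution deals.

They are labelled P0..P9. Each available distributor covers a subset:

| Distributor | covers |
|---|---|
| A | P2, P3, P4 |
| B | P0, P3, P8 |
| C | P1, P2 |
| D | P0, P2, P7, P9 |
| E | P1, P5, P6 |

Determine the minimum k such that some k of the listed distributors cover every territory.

4

A and B and D and E together: A ∪ B ∪ D ∪ E = {P0, P1, P2, P3, P4, P5, P6, P7, P8, P9} — every territory is covered.
Only A contains P4, so A is forced; the remaining 7 territories need at least 3 more distributors (each remaining distributor adds at most 3) — so at least 4 distributors are needed, and 4 is optimal.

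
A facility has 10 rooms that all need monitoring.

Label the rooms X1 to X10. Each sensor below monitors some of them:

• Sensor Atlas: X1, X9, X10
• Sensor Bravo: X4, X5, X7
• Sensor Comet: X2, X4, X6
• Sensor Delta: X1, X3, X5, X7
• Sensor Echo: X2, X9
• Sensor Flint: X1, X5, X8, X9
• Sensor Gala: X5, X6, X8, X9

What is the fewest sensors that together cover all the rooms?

4

Atlas and Comet and Delta and Flint together: Atlas ∪ Comet ∪ Delta ∪ Flint = {X1, X2, X3, X4, X5, X6, X7, X8, X9, X10} — every room is covered.
Only Atlas contains X10, so Atlas is forced; the remaining 7 rooms need at least 3 more sensors (each remaining sensor adds at most 3) — so at least 4 sensors are needed, and 4 is optimal.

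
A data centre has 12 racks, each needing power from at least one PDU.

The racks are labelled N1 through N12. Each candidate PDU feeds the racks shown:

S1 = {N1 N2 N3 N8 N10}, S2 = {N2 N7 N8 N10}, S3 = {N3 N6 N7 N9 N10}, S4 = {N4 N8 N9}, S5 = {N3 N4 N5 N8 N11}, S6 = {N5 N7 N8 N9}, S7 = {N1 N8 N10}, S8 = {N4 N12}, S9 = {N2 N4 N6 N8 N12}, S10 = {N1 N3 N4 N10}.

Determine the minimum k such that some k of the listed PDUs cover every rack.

4

Take {S5, S6, S9, S10}. Their union is {N1, N2, N3, N4, N5, N6, N7, N8, N9, N10, N11, N12}, which is all 12 racks.
No 3 of the 10 PDUs cover everything (all 120 combinations miss at least one rack), so 4 is optimal.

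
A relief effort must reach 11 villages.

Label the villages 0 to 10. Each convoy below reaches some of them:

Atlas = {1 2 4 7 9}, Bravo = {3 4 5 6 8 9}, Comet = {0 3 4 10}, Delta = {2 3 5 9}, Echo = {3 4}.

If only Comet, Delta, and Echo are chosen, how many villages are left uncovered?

4

Union of Comet, Delta, Echo = {0, 2, 3, 4, 5, 9, 10}.
Not covered: 1, 6, 7, 8 — 4 villages.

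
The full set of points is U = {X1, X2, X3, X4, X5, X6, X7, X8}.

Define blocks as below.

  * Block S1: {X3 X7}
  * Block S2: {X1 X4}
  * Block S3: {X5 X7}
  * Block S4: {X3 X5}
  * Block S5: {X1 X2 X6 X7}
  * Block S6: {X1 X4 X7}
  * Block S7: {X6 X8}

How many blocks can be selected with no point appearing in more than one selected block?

3

S4, S6, S7 are pairwise disjoint (S4={X3,X5}; S6={X1,X4,X7}; S7={X6,X8}).
Every remaining block overlaps one of these, and no 4 of the listed blocks are pairwise disjoint, so 3 is the maximum.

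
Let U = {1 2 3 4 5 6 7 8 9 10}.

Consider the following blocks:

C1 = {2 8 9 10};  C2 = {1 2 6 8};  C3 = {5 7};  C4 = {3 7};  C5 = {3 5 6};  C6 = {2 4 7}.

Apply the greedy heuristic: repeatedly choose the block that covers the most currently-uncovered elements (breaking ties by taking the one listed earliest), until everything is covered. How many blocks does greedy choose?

4

Greedy: pick C1 (covers 4 new) → pick C5 (covers 3 new) → pick C6 (covers 2 new) → pick C2 (covers 1 new). Total picks: 4.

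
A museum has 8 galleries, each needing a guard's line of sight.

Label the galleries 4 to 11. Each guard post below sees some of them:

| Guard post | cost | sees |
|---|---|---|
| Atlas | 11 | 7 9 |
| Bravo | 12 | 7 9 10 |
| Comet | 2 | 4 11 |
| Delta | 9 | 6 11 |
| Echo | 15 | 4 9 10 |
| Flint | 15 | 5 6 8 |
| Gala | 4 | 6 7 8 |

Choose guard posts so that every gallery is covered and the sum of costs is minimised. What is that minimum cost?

29

Bravo, Comet, Flint together cover every gallery (Bravo ∪ Comet ∪ Flint = {4, 5, 6, 7, 8, 9, 10, 11}); total cost 12 + 2 + 15 = 29.
The greedy pick Comet, Gala, Bravo, Flint costs 33; no covering selection beats 29.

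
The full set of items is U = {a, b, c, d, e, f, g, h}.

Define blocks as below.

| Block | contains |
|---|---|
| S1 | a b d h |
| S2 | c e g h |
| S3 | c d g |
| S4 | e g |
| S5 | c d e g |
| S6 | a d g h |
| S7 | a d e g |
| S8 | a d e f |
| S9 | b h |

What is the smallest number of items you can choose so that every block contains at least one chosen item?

T = {b, d, e} meets every block (each contains at least one member of T), and |T| = 3.
No choice of 2 items meets every block, so 3 is the minimum.

3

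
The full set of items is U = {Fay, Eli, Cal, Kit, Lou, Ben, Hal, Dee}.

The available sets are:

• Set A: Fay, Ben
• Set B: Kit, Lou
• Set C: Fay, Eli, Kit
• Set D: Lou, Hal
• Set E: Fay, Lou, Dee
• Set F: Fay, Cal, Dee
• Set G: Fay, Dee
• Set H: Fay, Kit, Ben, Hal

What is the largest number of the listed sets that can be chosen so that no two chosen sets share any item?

D, F are pairwise disjoint (D={Lou,Hal}; F={Fay,Cal,Dee}).
Every remaining set overlaps one of these, and no 3 of the listed sets are pairwise disjoint, so 2 is the maximum.

2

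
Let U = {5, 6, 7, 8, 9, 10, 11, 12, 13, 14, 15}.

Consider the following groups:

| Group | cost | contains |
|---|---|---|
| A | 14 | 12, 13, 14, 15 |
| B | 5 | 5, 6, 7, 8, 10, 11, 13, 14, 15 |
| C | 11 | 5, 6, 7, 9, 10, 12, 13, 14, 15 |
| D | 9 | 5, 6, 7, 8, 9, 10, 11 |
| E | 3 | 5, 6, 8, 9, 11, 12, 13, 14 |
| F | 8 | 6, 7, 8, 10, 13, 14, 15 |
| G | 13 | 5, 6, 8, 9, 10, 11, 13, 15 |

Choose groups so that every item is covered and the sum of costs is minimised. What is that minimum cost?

8

B, E together cover every item (B ∪ E = {5, 6, 7, 8, 9, 10, 11, 12, 13, 14, 15}); total cost 5 + 3 = 8.
No covering selection has total cost below 8.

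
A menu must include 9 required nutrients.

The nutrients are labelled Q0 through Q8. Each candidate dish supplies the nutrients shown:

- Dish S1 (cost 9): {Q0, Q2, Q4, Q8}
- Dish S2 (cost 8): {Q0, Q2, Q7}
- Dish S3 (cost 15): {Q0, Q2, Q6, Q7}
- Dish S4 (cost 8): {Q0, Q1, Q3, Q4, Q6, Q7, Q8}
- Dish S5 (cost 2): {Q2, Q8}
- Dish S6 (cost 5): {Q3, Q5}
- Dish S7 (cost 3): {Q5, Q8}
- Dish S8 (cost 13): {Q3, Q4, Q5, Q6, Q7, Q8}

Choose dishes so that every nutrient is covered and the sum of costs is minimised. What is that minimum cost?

S4, S5, S7 together cover every nutrient (S4 ∪ S5 ∪ S7 = {Q0, Q1, Q2, Q3, Q4, Q5, Q6, Q7, Q8}); total cost 8 + 2 + 3 = 13.
No covering selection has total cost below 13.

13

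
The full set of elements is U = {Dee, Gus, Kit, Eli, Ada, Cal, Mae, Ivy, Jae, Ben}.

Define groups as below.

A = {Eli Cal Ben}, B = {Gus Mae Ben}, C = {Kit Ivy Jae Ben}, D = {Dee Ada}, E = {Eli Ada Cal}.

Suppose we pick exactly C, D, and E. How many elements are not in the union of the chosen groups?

Union of C, D, E = {Dee, Kit, Eli, Ada, Cal, Ivy, Jae, Ben}.
Not covered: Gus, Mae — 2 elements.

2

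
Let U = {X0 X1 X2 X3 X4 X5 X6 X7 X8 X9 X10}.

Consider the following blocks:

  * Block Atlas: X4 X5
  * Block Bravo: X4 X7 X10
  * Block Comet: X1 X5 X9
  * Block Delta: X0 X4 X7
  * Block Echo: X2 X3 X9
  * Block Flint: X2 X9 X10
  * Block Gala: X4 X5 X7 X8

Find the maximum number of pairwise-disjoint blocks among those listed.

2

Bravo, Echo are pairwise disjoint (Bravo={X4,X7,X10}; Echo={X2,X3,X9}).
Every remaining block overlaps one of these, and no 3 of the listed blocks are pairwise disjoint, so 2 is the maximum.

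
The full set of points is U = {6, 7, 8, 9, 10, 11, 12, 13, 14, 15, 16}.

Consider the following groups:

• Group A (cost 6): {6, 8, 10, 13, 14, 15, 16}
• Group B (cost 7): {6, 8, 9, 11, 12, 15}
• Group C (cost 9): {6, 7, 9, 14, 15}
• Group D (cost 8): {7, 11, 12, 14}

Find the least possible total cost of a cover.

21

A, B, D together cover every point (A ∪ B ∪ D = {6, 7, 8, 9, 10, 11, 12, 13, 14, 15, 16}); total cost 6 + 7 + 8 = 21.
No covering selection has total cost below 21.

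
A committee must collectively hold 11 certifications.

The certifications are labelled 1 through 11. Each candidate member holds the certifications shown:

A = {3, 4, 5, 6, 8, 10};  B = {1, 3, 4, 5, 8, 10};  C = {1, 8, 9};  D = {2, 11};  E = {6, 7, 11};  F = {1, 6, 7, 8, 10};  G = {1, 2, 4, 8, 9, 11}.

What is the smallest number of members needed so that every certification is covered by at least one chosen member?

3

B and F and G together: B ∪ F ∪ G = {1, 2, 3, 4, 5, 6, 7, 8, 9, 10, 11} — every certification is covered.
No 2 of the 7 members cover everything (all 21 combinations miss at least one certification), so 3 is optimal.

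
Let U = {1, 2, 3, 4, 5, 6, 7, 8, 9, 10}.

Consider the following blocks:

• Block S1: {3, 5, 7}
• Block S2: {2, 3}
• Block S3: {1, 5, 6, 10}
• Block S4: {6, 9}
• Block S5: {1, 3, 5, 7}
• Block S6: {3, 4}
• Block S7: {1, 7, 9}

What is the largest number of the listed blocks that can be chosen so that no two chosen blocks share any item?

S4, S6 are pairwise disjoint (S4={6,9}; S6={3,4}).
Every remaining block overlaps one of these, and no 3 of the listed blocks are pairwise disjoint, so 2 is the maximum.

2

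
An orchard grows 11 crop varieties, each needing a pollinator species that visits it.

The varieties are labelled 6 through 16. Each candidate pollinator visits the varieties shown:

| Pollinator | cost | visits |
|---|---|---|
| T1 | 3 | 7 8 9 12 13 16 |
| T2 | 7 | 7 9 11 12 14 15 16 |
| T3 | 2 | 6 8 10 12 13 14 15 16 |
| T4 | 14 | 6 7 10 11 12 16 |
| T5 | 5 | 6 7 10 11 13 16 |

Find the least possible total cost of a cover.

T2, T3 together cover every variety (T2 ∪ T3 = {6, 7, 8, 9, 10, 11, 12, 13, 14, 15, 16}); total cost 7 + 2 = 9.
The greedy pick T3, T1, T5 costs 10; no covering selection beats 9.

9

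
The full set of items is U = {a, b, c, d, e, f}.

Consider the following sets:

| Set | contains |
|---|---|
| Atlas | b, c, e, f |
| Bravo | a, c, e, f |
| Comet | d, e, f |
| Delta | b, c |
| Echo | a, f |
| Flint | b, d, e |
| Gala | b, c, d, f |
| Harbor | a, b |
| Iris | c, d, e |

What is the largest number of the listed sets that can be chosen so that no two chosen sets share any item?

2

Echo, Flint are pairwise disjoint (Echo={a,f}; Flint={b,d,e}).
Every remaining set overlaps one of these, and no 3 of the listed sets are pairwise disjoint, so 2 is the maximum.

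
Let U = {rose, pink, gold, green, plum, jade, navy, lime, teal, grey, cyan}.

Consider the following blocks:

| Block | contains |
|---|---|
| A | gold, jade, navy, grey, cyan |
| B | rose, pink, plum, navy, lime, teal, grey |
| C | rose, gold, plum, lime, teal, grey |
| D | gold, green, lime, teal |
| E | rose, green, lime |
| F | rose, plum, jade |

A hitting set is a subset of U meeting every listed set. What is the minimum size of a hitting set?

2

The 2 elements {jade, lime} hit every block.
The blocks D, F are pairwise disjoint, so any hitting set needs a separate element for each — at least 2. Hence 2 is optimal.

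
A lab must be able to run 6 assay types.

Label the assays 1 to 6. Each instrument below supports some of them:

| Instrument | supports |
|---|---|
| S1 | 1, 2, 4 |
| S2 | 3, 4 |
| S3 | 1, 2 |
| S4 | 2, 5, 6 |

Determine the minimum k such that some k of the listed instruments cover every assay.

S1 and S2 and S4 together: S1 ∪ S2 ∪ S4 = {1, 2, 3, 4, 5, 6} — every assay is covered.
Only S2 contains 3, so S2 is forced; the remaining 4 assays need at least 2 more instruments (each remaining instrument adds at most 3) — so at least 3 instruments are needed, and 3 is optimal.

3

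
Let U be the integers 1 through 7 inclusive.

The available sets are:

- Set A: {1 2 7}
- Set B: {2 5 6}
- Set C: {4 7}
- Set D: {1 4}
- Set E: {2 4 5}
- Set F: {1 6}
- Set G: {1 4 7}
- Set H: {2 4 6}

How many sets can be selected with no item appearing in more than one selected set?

2

E, F are pairwise disjoint (E={2,4,5}; F={1,6}).
Every remaining set overlaps one of these, and no 3 of the listed sets are pairwise disjoint, so 2 is the maximum.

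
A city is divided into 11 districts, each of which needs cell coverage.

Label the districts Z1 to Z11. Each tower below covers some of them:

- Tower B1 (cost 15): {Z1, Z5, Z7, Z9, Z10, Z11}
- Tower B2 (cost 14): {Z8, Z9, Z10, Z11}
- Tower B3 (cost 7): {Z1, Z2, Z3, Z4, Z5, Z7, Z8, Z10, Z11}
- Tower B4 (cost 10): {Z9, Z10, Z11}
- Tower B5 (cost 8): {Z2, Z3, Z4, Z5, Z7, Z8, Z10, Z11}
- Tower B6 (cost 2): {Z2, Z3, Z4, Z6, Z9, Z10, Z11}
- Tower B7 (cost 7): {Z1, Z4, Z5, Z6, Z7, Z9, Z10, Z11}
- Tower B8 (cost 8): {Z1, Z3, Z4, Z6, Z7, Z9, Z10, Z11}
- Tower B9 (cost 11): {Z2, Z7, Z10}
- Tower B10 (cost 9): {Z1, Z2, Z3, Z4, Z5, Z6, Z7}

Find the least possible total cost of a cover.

9

B3, B6 together cover every district (B3 ∪ B6 = {Z1, Z2, Z3, Z4, Z5, Z6, Z7, Z8, Z9, Z10, Z11}); total cost 7 + 2 = 9.
No covering selection has total cost below 9.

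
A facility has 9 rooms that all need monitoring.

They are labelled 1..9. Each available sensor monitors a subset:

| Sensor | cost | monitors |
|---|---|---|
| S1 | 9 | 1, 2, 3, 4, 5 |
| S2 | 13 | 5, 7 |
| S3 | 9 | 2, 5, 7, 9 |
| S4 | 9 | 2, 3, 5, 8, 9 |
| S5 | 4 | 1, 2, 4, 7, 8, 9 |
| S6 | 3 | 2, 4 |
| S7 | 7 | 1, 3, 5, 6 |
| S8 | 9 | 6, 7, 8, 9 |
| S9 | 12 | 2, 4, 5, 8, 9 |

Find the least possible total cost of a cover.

11

S5, S7 together cover every room (S5 ∪ S7 = {1, 2, 3, 4, 5, 6, 7, 8, 9}); total cost 4 + 7 = 11.
No covering selection has total cost below 11.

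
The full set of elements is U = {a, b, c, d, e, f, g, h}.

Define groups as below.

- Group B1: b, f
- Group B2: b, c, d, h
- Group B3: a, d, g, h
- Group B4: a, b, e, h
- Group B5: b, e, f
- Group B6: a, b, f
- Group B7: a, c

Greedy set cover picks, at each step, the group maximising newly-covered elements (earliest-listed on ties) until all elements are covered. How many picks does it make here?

Greedy: pick B2 (covers 4 new) → pick B3 (covers 2 new) → pick B5 (covers 2 new). Total picks: 3.

3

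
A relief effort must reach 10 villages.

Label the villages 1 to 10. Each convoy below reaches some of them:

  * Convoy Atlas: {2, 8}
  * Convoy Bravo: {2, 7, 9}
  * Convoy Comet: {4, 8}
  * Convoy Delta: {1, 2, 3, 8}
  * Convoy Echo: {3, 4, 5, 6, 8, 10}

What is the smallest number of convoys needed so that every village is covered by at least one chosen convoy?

Bravo and Delta and Echo together: Bravo ∪ Delta ∪ Echo = {1, 2, 3, 4, 5, 6, 7, 8, 9, 10} — every village is covered.
Only Delta contains 1, so Delta is forced; the remaining 6 villages need at least 2 more convoys (each remaining convoy adds at most 4) — so at least 3 convoys are needed, and 3 is optimal.

3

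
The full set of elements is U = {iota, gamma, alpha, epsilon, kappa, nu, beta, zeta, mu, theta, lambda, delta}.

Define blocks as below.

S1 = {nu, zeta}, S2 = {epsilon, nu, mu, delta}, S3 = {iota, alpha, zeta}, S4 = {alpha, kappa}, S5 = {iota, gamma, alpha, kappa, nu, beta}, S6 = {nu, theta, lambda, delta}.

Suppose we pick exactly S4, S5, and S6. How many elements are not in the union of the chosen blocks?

3

Union of S4, S5, S6 = {iota, gamma, alpha, kappa, nu, beta, theta, lambda, delta}.
Not covered: epsilon, zeta, mu — 3 elements.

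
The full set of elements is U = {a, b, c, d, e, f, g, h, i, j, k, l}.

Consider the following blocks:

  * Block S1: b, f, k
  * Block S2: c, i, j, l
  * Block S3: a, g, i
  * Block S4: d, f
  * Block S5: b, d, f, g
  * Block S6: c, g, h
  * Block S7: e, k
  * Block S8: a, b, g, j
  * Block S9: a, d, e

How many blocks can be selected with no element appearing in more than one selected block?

3

S4, S6, S7 are pairwise disjoint (S4={d,f}; S6={c,g,h}; S7={e,k}).
Every remaining block overlaps one of these, and no 4 of the listed blocks are pairwise disjoint, so 3 is the maximum.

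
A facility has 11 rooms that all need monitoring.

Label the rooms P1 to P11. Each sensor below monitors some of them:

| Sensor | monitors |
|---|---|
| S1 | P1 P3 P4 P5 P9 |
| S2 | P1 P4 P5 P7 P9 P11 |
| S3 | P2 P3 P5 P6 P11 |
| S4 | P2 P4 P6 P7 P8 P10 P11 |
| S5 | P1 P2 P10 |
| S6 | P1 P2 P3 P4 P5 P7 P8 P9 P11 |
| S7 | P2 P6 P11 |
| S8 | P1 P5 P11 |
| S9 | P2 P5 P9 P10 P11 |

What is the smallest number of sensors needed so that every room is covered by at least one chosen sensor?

Take {S1, S4}. Their union is {P1, P2, P3, P4, P5, P6, P7, P8, P9, P10, P11}, which is all 11 rooms.
No single sensor has all 11 rooms (the largest, S6, has 9), so 2 is optimal.

2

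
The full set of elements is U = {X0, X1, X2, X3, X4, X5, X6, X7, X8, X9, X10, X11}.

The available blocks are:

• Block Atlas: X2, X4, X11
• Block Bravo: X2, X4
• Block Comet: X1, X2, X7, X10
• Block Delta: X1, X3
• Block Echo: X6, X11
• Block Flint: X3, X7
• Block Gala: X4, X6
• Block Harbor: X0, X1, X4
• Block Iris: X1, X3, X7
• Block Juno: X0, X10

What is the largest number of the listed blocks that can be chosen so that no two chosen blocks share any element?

4

Bravo, Delta, Echo, Juno are pairwise disjoint (Bravo={X2,X4}; Delta={X1,X3}; Echo={X6,X11}; Juno={X0,X10}).
Every remaining block overlaps one of these, and no 5 of the listed blocks are pairwise disjoint, so 4 is the maximum.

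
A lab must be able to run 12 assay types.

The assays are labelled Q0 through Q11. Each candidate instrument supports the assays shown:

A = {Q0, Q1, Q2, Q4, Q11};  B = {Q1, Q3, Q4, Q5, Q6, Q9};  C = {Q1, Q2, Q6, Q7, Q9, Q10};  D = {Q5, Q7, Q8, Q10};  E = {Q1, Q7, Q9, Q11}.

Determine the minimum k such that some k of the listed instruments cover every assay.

3

Take {A, B, D}. Their union is {Q0, Q1, Q2, Q3, Q4, Q5, Q6, Q7, Q8, Q9, Q10, Q11}, which is all 12 assays.
Only A contains Q0, so A is forced; the remaining 7 assays need at least 2 more instruments (each remaining instrument adds at most 4) — so at least 3 instruments are needed, and 3 is optimal.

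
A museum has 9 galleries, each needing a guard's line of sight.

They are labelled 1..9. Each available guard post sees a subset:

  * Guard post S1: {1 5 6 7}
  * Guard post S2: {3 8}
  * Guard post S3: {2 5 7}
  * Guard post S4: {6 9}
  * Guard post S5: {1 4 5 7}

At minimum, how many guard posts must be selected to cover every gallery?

Take {S2, S3, S4, S5}. Their union is {1, 2, 3, 4, 5, 6, 7, 8, 9}, which is all 9 galleries.
Only S3 contains 2, so S3 is forced; the remaining 6 galleries need at least 3 more guard posts (each remaining guard post adds at most 2) — so at least 4 guard posts are needed, and 4 is optimal.

4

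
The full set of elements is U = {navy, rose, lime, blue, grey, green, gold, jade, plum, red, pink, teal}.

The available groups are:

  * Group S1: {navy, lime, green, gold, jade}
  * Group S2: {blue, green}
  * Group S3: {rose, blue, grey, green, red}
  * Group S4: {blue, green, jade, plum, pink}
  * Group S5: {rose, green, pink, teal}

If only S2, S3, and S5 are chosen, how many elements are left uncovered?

5

Union of S2, S3, S5 = {rose, blue, grey, green, red, pink, teal}.
Not covered: navy, lime, gold, jade, plum — 5 elements.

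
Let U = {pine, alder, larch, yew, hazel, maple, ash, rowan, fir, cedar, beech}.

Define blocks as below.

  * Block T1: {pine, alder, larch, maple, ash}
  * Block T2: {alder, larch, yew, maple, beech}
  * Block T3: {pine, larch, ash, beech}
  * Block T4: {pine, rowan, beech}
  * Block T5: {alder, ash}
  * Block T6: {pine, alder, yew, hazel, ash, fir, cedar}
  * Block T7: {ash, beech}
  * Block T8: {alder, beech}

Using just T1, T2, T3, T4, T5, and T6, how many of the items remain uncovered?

Union of T1, T2, T3, T4, T5, T6 = {pine, alder, larch, yew, hazel, maple, ash, rowan, fir, cedar, beech} — that's every item, so 0 are uncovered.

0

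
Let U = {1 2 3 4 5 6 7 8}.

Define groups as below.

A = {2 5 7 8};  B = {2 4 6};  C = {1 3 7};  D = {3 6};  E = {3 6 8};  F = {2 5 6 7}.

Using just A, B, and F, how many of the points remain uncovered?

2

Union of A, B, F = {2, 4, 5, 6, 7, 8}.
Not covered: 1, 3 — 2 points.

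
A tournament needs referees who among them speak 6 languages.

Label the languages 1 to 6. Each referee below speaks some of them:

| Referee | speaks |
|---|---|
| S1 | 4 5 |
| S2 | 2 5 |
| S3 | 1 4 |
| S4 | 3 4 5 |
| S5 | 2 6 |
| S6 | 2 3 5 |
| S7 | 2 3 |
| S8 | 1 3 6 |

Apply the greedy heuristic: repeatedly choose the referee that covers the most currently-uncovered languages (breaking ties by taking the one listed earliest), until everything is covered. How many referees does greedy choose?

3

Greedy: pick S4 (covers 3 new) → pick S5 (covers 2 new) → pick S3 (covers 1 new). Total picks: 3.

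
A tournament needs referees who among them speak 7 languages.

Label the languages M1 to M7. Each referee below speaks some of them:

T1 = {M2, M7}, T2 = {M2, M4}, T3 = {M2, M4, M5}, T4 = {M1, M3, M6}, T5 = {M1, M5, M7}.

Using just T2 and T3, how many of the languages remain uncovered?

Union of T2, T3 = {M2, M4, M5}.
Not covered: M1, M3, M6, M7 — 4 languages.

4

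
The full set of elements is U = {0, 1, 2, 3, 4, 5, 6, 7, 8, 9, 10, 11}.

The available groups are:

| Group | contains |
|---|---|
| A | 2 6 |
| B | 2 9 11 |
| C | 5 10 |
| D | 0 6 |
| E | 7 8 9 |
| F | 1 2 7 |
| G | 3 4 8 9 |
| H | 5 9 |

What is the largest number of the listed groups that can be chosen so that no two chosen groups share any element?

4

C, D, F, G are pairwise disjoint (C={5,10}; D={0,6}; F={1,2,7}; G={3,4,8,9}).
Every remaining group overlaps one of these, and no 5 of the listed groups are pairwise disjoint, so 4 is the maximum.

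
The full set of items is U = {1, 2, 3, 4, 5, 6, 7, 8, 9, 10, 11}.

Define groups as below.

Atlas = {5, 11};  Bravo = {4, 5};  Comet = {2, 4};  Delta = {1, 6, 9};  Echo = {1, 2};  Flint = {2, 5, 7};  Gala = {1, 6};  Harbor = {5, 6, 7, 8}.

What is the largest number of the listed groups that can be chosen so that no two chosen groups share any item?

3

Atlas, Comet, Delta are pairwise disjoint (Atlas={5,11}; Comet={2,4}; Delta={1,6,9}).
Every remaining group overlaps one of these, and no 4 of the listed groups are pairwise disjoint, so 3 is the maximum.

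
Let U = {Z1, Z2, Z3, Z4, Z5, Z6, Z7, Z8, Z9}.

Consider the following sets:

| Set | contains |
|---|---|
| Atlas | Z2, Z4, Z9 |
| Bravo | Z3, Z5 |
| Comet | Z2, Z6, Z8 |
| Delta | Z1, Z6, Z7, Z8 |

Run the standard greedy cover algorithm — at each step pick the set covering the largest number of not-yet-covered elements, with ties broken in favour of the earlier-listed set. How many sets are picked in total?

Greedy: pick Delta (covers 4 new) → pick Atlas (covers 3 new) → pick Bravo (covers 2 new). Total picks: 3.

3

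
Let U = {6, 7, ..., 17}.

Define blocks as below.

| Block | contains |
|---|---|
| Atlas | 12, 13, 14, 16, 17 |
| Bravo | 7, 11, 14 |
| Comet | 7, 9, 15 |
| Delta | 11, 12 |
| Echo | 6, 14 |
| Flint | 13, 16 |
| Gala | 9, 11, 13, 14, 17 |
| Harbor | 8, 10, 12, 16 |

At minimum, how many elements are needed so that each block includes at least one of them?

4

The 4 elements {12, 14, 15, 16} hit every block.
The blocks Comet, Delta, Echo, Flint are pairwise disjoint, so any hitting set needs a separate element for each — at least 4. Hence 4 is optimal.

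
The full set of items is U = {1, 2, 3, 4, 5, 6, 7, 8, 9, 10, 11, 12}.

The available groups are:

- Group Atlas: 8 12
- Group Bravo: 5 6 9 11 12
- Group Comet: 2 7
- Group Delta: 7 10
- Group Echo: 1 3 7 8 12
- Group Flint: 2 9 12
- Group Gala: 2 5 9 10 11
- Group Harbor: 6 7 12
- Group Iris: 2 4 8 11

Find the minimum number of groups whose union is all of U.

4

Bravo, Echo, Gala, and Iris cover everything between them: the union {1, 2, 3, 4, 5, 6, 7, 8, 9, 10, 11, 12} is all of U.
No 3 of the 9 groups cover everything (all 84 combinations miss at least one item), so 4 is optimal.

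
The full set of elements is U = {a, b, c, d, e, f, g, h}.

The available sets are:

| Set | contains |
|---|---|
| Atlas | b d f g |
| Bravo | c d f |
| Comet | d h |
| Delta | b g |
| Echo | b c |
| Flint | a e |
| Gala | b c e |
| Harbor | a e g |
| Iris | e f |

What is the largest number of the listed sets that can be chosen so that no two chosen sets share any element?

Comet, Echo, Flint are pairwise disjoint (Comet={d,h}; Echo={b,c}; Flint={a,e}).
Every remaining set overlaps one of these, and no 4 of the listed sets are pairwise disjoint, so 3 is the maximum.

3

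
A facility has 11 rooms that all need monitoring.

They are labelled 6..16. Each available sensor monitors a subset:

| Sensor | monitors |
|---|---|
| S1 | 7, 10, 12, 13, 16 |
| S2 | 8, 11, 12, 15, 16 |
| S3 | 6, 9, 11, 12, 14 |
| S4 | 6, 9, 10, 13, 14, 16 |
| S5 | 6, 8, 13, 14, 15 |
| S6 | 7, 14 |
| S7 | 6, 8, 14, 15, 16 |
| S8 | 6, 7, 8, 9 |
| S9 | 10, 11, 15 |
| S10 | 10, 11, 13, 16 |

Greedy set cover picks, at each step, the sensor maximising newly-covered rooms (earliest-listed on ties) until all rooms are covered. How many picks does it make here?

Greedy: pick S4 (covers 6 new) → pick S2 (covers 4 new) → pick S1 (covers 1 new). Total picks: 3.

3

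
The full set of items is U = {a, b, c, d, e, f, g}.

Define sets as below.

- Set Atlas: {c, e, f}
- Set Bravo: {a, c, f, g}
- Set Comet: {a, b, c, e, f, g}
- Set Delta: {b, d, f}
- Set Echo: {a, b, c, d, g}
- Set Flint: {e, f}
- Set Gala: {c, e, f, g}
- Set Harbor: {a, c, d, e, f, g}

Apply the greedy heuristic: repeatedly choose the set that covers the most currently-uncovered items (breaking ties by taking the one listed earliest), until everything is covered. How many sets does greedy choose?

Greedy: pick Comet (covers 6 new) → pick Delta (covers 1 new). Total picks: 2.

2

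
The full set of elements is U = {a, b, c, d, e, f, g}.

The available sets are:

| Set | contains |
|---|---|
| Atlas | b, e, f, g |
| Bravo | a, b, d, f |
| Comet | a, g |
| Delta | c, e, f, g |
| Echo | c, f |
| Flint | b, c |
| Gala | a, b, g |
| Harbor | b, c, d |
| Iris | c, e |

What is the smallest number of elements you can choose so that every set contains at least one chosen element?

The 3 elements {c, f, g} hit every set.
No choice of 2 elements meets every set, so 3 is the minimum.

3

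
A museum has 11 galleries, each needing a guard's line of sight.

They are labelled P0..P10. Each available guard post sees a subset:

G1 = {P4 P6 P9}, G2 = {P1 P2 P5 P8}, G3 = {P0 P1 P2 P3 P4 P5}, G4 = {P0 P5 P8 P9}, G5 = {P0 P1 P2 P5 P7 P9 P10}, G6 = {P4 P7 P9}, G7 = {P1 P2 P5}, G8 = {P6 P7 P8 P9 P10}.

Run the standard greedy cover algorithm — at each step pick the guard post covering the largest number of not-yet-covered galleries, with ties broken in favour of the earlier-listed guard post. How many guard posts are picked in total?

4

Greedy: pick G5 (covers 7 new) → pick G1 (covers 2 new) → pick G2 (covers 1 new) → pick G3 (covers 1 new). Total picks: 4.
(The true minimum cover uses only 2 guard posts, so greedy is not optimal here.)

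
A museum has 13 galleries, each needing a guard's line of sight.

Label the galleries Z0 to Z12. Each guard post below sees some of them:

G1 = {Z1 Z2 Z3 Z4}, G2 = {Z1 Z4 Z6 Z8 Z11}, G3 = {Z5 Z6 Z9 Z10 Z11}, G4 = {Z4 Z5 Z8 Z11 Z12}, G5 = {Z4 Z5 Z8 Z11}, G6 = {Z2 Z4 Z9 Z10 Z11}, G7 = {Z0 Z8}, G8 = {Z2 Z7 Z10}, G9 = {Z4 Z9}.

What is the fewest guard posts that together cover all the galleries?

5

Take {G1, G3, G4, G7, G8}. Their union is {Z0, Z1, Z2, Z3, Z4, Z5, Z6, Z7, Z8, Z9, Z10, Z11, Z12}, which is all 13 galleries.
No 4 of the 9 guard posts cover everything (all 126 combinations miss at least one gallery), so 5 is optimal.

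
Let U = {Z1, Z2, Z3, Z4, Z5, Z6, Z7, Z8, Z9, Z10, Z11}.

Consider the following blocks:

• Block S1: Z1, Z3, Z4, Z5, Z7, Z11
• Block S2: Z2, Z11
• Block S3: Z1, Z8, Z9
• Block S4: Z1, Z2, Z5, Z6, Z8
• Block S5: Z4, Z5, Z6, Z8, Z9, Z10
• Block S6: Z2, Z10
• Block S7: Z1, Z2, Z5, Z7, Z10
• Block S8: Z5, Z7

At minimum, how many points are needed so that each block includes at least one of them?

Take H = {Z2, Z7, Z8}. Each listed block contains at least one of these, so H is a hitting set of size 3.
The blocks S2, S3, S8 are pairwise disjoint, so any hitting set needs a separate point for each — at least 3. Hence 3 is optimal.

3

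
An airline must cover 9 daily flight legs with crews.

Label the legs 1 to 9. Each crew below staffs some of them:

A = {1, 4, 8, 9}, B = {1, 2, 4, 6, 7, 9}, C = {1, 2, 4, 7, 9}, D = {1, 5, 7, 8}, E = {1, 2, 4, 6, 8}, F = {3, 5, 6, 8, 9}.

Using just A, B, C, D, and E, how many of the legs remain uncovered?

Union of A, B, C, D, E = {1, 2, 4, 5, 6, 7, 8, 9}.
Not covered: 3 — 1 leg.

1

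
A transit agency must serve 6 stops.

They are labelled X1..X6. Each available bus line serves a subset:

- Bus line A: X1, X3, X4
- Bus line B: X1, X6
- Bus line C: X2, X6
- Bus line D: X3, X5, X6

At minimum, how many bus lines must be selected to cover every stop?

3

A and C and D together: A ∪ C ∪ D = {X1, X2, X3, X4, X5, X6} — every stop is covered.
Only C contains X2, so C is forced; the remaining 4 stops need at least 2 more bus lines (each remaining bus line adds at most 3) — so at least 3 bus lines are needed, and 3 is optimal.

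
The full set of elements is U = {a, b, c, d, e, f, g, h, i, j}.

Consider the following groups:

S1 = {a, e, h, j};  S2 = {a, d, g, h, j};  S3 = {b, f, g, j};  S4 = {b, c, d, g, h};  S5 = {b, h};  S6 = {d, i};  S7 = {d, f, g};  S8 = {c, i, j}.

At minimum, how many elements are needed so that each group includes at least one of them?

The 3 elements {f, h, i} hit every group.
The groups S5, S7, S8 are pairwise disjoint, so any hitting set needs a separate element for each — at least 3. Hence 3 is optimal.

3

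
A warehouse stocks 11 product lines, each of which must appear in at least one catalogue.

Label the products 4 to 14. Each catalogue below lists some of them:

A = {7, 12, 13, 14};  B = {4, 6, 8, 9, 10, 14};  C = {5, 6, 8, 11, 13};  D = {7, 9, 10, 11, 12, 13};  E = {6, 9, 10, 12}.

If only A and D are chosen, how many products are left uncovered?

Union of A, D = {7, 9, 10, 11, 12, 13, 14}.
Not covered: 4, 5, 6, 8 — 4 products.

4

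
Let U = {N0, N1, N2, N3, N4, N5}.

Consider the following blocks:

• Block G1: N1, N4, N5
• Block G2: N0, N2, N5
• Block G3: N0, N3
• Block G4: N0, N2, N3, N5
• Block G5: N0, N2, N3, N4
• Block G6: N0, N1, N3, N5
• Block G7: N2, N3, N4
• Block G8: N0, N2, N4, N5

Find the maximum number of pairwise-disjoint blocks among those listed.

2

G1, G3 are pairwise disjoint (G1={N1,N4,N5}; G3={N0,N3}).
Every remaining block overlaps one of these, and no 3 of the listed blocks are pairwise disjoint, so 2 is the maximum.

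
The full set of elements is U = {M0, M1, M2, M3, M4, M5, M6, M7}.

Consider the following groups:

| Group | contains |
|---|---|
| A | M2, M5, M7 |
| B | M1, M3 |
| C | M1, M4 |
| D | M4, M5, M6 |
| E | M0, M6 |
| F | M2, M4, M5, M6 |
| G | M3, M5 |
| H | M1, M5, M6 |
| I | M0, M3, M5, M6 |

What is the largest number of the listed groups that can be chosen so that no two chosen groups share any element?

A, C, E are pairwise disjoint (A={M2,M5,M7}; C={M1,M4}; E={M0,M6}).
Every remaining group overlaps one of these, and no 4 of the listed groups are pairwise disjoint, so 3 is the maximum.

3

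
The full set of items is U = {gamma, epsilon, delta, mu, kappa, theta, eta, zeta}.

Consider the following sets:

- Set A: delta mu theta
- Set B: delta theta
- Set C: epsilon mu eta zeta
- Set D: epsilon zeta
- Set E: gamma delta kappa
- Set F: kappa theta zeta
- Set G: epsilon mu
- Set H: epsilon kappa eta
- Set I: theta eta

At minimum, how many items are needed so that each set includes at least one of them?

3

The 3 items {epsilon, kappa, theta} hit every set.
The sets D, E, I are pairwise disjoint, so any hitting set needs a separate item for each — at least 3. Hence 3 is optimal.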